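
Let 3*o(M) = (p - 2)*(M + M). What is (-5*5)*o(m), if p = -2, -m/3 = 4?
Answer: -800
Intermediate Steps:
m = -12 (m = -3*4 = -12)
o(M) = -8*M/3 (o(M) = ((-2 - 2)*(M + M))/3 = (-8*M)/3 = -8*M/3)
(-5*5)*o(m) = (-5*5)*(-8/3*(-12)) = -25*32 = -800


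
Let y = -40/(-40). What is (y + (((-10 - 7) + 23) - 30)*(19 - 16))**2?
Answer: 5041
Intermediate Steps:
y = 1 (y = -40*(-1/40) = 1)
(y + (((-10 - 7) + 23) - 30)*(19 - 16))**2 = (1 + (((-10 - 7) + 23) - 30)*(19 - 16))**2 = (1 + ((-17 + 23) - 30)*3)**2 = (1 + (6 - 30)*3)**2 = (1 - 24*3)**2 = (1 - 72)**2 = (-71)**2 = 5041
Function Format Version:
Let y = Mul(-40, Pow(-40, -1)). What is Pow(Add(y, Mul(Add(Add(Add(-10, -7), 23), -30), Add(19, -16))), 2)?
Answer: 5041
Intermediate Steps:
y = 1 (y = Mul(-40, Rational(-1, 40)) = 1)
Pow(Add(y, Mul(Add(Add(Add(-10, -7), 23), -30), Add(19, -16))), 2) = Pow(Add(1, Mul(Add(Add(Add(-10, -7), 23), -30), Add(19, -16))), 2) = Pow(Add(1, Mul(Add(Add(-17, 23), -30), 3)), 2) = Pow(Add(1, Mul(Add(6, -30), 3)), 2) = Pow(Add(1, Mul(-24, 3)), 2) = Pow(Add(1, -72), 2) = Pow(-71, 2) = 5041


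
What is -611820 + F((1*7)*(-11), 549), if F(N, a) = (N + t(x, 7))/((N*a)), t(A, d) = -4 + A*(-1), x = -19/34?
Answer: -879357870505/1437282 ≈ -6.1182e+5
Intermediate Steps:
x = -19/34 (x = -19*1/34 = -19/34 ≈ -0.55882)
t(A, d) = -4 - A
F(N, a) = (-117/34 + N)/(N*a) (F(N, a) = (N + (-4 - 1*(-19/34)))/((N*a)) = (N + (-4 + 19/34))*(1/(N*a)) = (N - 117/34)*(1/(N*a)) = (-117/34 + N)*(1/(N*a)) = (-117/34 + N)/(N*a))
-611820 + F((1*7)*(-11), 549) = -611820 + (-117/34 + (1*7)*(-11))/(((1*7)*(-11))*549) = -611820 + (1/549)*(-117/34 + 7*(-11))/(7*(-11)) = -611820 + (1/549)*(-117/34 - 77)/(-77) = -611820 - 1/77*1/549*(-2735/34) = -611820 + 2735/1437282 = -879357870505/1437282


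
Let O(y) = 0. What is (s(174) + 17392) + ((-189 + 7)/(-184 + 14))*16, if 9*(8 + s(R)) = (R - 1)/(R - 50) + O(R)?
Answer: 1650685841/94860 ≈ 17401.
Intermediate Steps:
s(R) = -8 + (-1 + R)/(9*(-50 + R)) (s(R) = -8 + ((R - 1)/(R - 50) + 0)/9 = -8 + ((-1 + R)/(-50 + R) + 0)/9 = -8 + ((-1 + R)/(-50 + R))/9 = -8 + (-1 + R)/(9*(-50 + R)))
(s(174) + 17392) + ((-189 + 7)/(-184 + 14))*16 = ((3599 - 71*174)/(9*(-50 + 174)) + 17392) + ((-189 + 7)/(-184 + 14))*16 = ((⅑)*(3599 - 12354)/124 + 17392) - 182/(-170)*16 = ((⅑)*(1/124)*(-8755) + 17392) - 182*(-1/170)*16 = (-8755/1116 + 17392) + (91/85)*16 = 19400717/1116 + 1456/85 = 1650685841/94860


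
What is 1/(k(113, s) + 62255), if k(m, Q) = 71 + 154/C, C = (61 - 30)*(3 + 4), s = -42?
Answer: 31/1932128 ≈ 1.6044e-5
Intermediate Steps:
C = 217 (C = 31*7 = 217)
k(m, Q) = 2223/31 (k(m, Q) = 71 + 154/217 = 71 + 154*(1/217) = 71 + 22/31 = 2223/31)
1/(k(113, s) + 62255) = 1/(2223/31 + 62255) = 1/(1932128/31) = 31/1932128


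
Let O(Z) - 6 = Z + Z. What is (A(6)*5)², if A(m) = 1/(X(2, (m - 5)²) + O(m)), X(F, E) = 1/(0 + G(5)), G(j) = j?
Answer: 625/8281 ≈ 0.075474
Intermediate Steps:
O(Z) = 6 + 2*Z (O(Z) = 6 + (Z + Z) = 6 + 2*Z)
X(F, E) = ⅕ (X(F, E) = 1/(0 + 5) = 1/5 = ⅕)
A(m) = 1/(31/5 + 2*m) (A(m) = 1/(⅕ + (6 + 2*m)) = 1/(31/5 + 2*m))
(A(6)*5)² = ((5/(31 + 10*6))*5)² = ((5/(31 + 60))*5)² = ((5/91)*5)² = (25/91)² = 625/8281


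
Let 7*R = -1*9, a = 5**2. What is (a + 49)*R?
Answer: -666/7 ≈ -95.143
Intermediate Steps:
a = 25
R = -9/7 (R = (-1*9)/7 = (1/7)*(-9) = -9/7 ≈ -1.2857)
(a + 49)*R = (25 + 49)*(-9/7) = 74*(-9/7) = -666/7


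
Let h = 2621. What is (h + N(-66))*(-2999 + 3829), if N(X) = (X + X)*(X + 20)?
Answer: 7215190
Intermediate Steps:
N(X) = 2*X*(20 + X) (N(X) = (2*X)*(20 + X) = 2*X*(20 + X))
(h + N(-66))*(-2999 + 3829) = (2621 + 2*(-66)*(20 - 66))*(-2999 + 3829) = (2621 + 2*(-66)*(-46))*830 = (2621 + 6072)*830 = 8693*830 = 7215190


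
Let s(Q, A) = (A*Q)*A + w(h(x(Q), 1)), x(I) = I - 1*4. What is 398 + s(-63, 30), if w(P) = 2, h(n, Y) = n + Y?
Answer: -56300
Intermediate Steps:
x(I) = -4 + I (x(I) = I - 4 = -4 + I)
h(n, Y) = Y + n
s(Q, A) = 2 + Q*A² (s(Q, A) = (A*Q)*A + 2 = Q*A² + 2 = 2 + Q*A²)
398 + s(-63, 30) = 398 + (2 - 63*30²) = 398 + (2 - 63*900) = 398 + (2 - 56700) = 398 - 56698 = -56300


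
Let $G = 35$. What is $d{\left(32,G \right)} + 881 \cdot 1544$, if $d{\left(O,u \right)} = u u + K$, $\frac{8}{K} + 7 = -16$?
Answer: $\frac{31314239}{23} \approx 1.3615 \cdot 10^{6}$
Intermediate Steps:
$K = - \frac{8}{23}$ ($K = \frac{8}{-7 - 16} = \frac{8}{-23} = 8 \left(- \frac{1}{23}\right) = - \frac{8}{23} \approx -0.34783$)
$d{\left(O,u \right)} = - \frac{8}{23} + u^{2}$ ($d{\left(O,u \right)} = u u - \frac{8}{23} = u^{2} - \frac{8}{23} = - \frac{8}{23} + u^{2}$)
$d{\left(32,G \right)} + 881 \cdot 1544 = \left(- \frac{8}{23} + 35^{2}\right) + 881 \cdot 1544 = \left(- \frac{8}{23} + 1225\right) + 1360264 = \frac{28167}{23} + 1360264 = \frac{31314239}{23}$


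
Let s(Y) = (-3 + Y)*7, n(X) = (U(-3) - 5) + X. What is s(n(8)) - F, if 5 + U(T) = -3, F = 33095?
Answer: -33151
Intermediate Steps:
U(T) = -8 (U(T) = -5 - 3 = -8)
n(X) = -13 + X (n(X) = (-8 - 5) + X = -13 + X)
s(Y) = -21 + 7*Y
s(n(8)) - F = (-21 + 7*(-13 + 8)) - 1*33095 = (-21 + 7*(-5)) - 33095 = (-21 - 35) - 33095 = -56 - 33095 = -33151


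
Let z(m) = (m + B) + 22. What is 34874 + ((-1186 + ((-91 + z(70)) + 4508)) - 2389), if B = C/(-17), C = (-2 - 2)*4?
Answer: 608752/17 ≈ 35809.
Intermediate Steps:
C = -16 (C = -4*4 = -16)
B = 16/17 (B = -16/(-17) = -16*(-1/17) = 16/17 ≈ 0.94118)
z(m) = 390/17 + m (z(m) = (m + 16/17) + 22 = (16/17 + m) + 22 = 390/17 + m)
34874 + ((-1186 + ((-91 + z(70)) + 4508)) - 2389) = 34874 + ((-1186 + ((-91 + (390/17 + 70)) + 4508)) - 2389) = 34874 + ((-1186 + ((-91 + 1580/17) + 4508)) - 2389) = 34874 + ((-1186 + (33/17 + 4508)) - 2389) = 34874 + ((-1186 + 76669/17) - 2389) = 34874 + (56507/17 - 2389) = 34874 + 15894/17 = 608752/17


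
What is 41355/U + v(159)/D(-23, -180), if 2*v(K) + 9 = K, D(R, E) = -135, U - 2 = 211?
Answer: 123710/639 ≈ 193.60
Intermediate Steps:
U = 213 (U = 2 + 211 = 213)
v(K) = -9/2 + K/2
41355/U + v(159)/D(-23, -180) = 41355/213 + (-9/2 + (½)*159)/(-135) = 41355*(1/213) + (-9/2 + 159/2)*(-1/135) = 13785/71 + 75*(-1/135) = 13785/71 - 5/9 = 123710/639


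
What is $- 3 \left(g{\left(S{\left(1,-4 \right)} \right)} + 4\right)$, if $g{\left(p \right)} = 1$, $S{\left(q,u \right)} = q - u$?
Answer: $-15$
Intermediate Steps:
$- 3 \left(g{\left(S{\left(1,-4 \right)} \right)} + 4\right) = - 3 \left(1 + 4\right) = \left(-3\right) 5 = -15$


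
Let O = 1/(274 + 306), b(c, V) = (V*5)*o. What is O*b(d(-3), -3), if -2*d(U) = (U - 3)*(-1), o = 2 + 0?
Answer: -3/58 ≈ -0.051724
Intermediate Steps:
o = 2
d(U) = -3/2 + U/2 (d(U) = -(U - 3)*(-1)/2 = -(-3 + U)*(-1)/2 = -(3 - U)/2 = -3/2 + U/2)
b(c, V) = 10*V (b(c, V) = (V*5)*2 = (5*V)*2 = 10*V)
O = 1/580 ≈ 0.0017241
O*b(d(-3), -3) = (10*(-3))/580 = (1/580)*(-30) = -3/58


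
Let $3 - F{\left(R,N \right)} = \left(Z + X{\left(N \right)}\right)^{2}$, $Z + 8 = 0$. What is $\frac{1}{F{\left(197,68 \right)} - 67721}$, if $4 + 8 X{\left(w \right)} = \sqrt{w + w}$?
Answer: $- \frac{4338712}{294131551617} - \frac{272 \sqrt{34}}{294131551617} \approx -1.4756 \cdot 10^{-5}$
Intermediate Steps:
$Z = -8$ ($Z = -8 + 0 = -8$)
$X{\left(w \right)} = - \frac{1}{2} + \frac{\sqrt{2} \sqrt{w}}{8}$ ($X{\left(w \right)} = - \frac{1}{2} + \frac{\sqrt{w + w}}{8} = - \frac{1}{2} + \frac{\sqrt{2 w}}{8} = - \frac{1}{2} + \frac{\sqrt{2} \sqrt{w}}{8}$)
$F{\left(R,N \right)} = 3 - \left(- \frac{17}{2} + \frac{\sqrt{2} \sqrt{N}}{8}\right)^{2}$ ($F{\left(R,N \right)} = 3 - \left(-8 + \left(- \frac{1}{2} + \frac{\sqrt{2} \sqrt{N}}{8}\right)\right)^{2} = 3 - \left(- \frac{17}{2} + \frac{\sqrt{2} \sqrt{N}}{8}\right)^{2}$)
$\frac{1}{F{\left(197,68 \right)} - 67721} = \frac{1}{\left(3 - \frac{\left(-68 + \sqrt{2} \sqrt{68}\right)^{2}}{64}\right) - 67721} = \frac{1}{\left(3 - \frac{\left(-68 + \sqrt{2} \cdot 2 \sqrt{17}\right)^{2}}{64}\right) - 67721} = \frac{1}{\left(3 - \frac{\left(-68 + 2 \sqrt{34}\right)^{2}}{64}\right) - 67721} = \frac{1}{-67718 - \frac{\left(-68 + 2 \sqrt{34}\right)^{2}}{64}}$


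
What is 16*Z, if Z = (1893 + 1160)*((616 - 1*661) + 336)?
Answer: 14214768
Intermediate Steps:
Z = 888423 (Z = 3053*((616 - 661) + 336) = 3053*(-45 + 336) = 3053*291 = 888423)
16*Z = 16*888423 = 14214768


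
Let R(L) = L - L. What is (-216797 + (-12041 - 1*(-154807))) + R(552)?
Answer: -74031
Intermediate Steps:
R(L) = 0
(-216797 + (-12041 - 1*(-154807))) + R(552) = (-216797 + (-12041 - 1*(-154807))) + 0 = (-216797 + (-12041 + 154807)) + 0 = (-216797 + 142766) + 0 = -74031 + 0 = -74031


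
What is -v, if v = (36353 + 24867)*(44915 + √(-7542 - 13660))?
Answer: -2749696300 - 61220*I*√21202 ≈ -2.7497e+9 - 8.9142e+6*I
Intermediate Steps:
v = 2749696300 + 61220*I*√21202 (v = 61220*(44915 + √(-21202)) = 61220*(44915 + I*√21202) = 2749696300 + 61220*I*√21202 ≈ 2.7497e+9 + 8.9142e+6*I)
-v = -(2749696300 + 61220*I*√21202) = -2749696300 - 61220*I*√21202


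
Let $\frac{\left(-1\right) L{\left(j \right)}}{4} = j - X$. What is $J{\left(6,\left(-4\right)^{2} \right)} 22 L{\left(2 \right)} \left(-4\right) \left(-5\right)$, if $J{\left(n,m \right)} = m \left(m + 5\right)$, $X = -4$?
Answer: $-3548160$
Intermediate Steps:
$J{\left(n,m \right)} = m \left(5 + m\right)$
$L{\left(j \right)} = -16 - 4 j$ ($L{\left(j \right)} = - 4 \left(j - -4\right) = - 4 \left(j + 4\right) = - 4 \left(4 + j\right) = -16 - 4 j$)
$J{\left(6,\left(-4\right)^{2} \right)} 22 L{\left(2 \right)} \left(-4\right) \left(-5\right) = \left(-4\right)^{2} \left(5 + \left(-4\right)^{2}\right) 22 \left(-16 - 8\right) \left(-4\right) \left(-5\right) = 16 \left(5 + 16\right) 22 \left(-16 - 8\right) \left(-4\right) \left(-5\right) = 16 \cdot 21 \cdot 22 \left(-24\right) \left(-4\right) \left(-5\right) = 336 \cdot 22 \cdot 96 \left(-5\right) = 7392 \left(-480\right) = -3548160$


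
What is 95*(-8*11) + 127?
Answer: -8233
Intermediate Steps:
95*(-8*11) + 127 = 95*(-88) + 127 = -8360 + 127 = -8233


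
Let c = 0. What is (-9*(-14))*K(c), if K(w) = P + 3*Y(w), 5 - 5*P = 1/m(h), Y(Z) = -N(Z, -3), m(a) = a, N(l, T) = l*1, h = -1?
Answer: 756/5 ≈ 151.20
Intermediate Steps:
N(l, T) = l
Y(Z) = -Z
P = 6/5 (P = 1 - ⅕/(-1) = 1 - ⅕*(-1) = 1 + ⅕ = 6/5 ≈ 1.2000)
K(w) = 6/5 - 3*w (K(w) = 6/5 + 3*(-w) = 6/5 - 3*w)
(-9*(-14))*K(c) = (-9*(-14))*(6/5 - 3*0) = 126*(6/5 + 0) = 126*(6/5) = 756/5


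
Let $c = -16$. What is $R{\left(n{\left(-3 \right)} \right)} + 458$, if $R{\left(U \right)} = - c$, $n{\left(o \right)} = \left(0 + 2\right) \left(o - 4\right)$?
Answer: $474$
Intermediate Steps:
$n{\left(o \right)} = -8 + 2 o$ ($n{\left(o \right)} = 2 \left(-4 + o\right) = -8 + 2 o$)
$R{\left(U \right)} = 16$ ($R{\left(U \right)} = \left(-1\right) \left(-16\right) = 16$)
$R{\left(n{\left(-3 \right)} \right)} + 458 = 16 + 458 = 474$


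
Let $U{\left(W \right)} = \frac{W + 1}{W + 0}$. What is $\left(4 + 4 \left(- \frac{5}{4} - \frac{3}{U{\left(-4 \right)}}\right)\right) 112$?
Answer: $-1904$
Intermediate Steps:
$U{\left(W \right)} = \frac{1 + W}{W}$
$\left(4 + 4 \left(- \frac{5}{4} - \frac{3}{U{\left(-4 \right)}}\right)\right) 112 = \left(4 + 4 \left(- \frac{5}{4} - \frac{3}{\frac{1}{-4} \left(1 - 4\right)}\right)\right) 112 = \left(4 + 4 \left(\left(-5\right) \frac{1}{4} - \frac{3}{\left(- \frac{1}{4}\right) \left(-3\right)}\right)\right) 112 = \left(4 + 4 \left(- \frac{5}{4} - \frac{3}{\frac{3}{4}}\right)\right) 112 = \left(4 + 4 \left(- \frac{5}{4} - 4\right)\right) 112 = \left(4 + 4 \left(- \frac{21}{4}\right)\right) 112 = \left(4 - 21\right) 112 = \left(-17\right) 112 = -1904$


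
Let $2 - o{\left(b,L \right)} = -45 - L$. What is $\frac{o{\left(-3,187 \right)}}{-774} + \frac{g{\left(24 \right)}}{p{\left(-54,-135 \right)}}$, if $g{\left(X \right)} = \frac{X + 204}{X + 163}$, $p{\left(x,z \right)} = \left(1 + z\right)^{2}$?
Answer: $- \frac{10910308}{36096049} \approx -0.30226$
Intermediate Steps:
$o{\left(b,L \right)} = 47 + L$ ($o{\left(b,L \right)} = 2 - \left(-45 - L\right) = 2 + \left(45 + L\right) = 47 + L$)
$g{\left(X \right)} = \frac{204 + X}{163 + X}$
$\frac{o{\left(-3,187 \right)}}{-774} + \frac{g{\left(24 \right)}}{p{\left(-54,-135 \right)}} = \frac{47 + 187}{-774} + \frac{\frac{1}{163 + 24} \left(204 + 24\right)}{\left(1 - 135\right)^{2}} = 234 \left(- \frac{1}{774}\right) + \frac{\frac{1}{187} \cdot 228}{\left(-134\right)^{2}} = - \frac{13}{43} + \frac{\frac{1}{187} \cdot 228}{17956} = - \frac{13}{43} + \frac{228}{187} \cdot \frac{1}{17956} = - \frac{13}{43} + \frac{57}{839443} = - \frac{10910308}{36096049}$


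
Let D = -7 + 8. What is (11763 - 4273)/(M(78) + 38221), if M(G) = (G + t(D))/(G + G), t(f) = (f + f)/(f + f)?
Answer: 233688/1192511 ≈ 0.19596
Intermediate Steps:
D = 1
t(f) = 1 (t(f) = (2*f)/((2*f)) = (2*f)*(1/(2*f)) = 1)
M(G) = (1 + G)/(2*G) (M(G) = (G + 1)/(G + G) = (1 + G)/((2*G)) = (1 + G)*(1/(2*G)) = (1 + G)/(2*G))
(11763 - 4273)/(M(78) + 38221) = (11763 - 4273)/((½)*(1 + 78)/78 + 38221) = 7490/((½)*(1/78)*79 + 38221) = 7490/(79/156 + 38221) = 7490/(5962555/156) = 7490*(156/5962555) = 233688/1192511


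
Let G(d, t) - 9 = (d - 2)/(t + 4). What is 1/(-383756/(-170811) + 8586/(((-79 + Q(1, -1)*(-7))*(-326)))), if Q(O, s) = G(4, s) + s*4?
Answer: 9911820708/24468468037 ≈ 0.40509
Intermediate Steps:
G(d, t) = 9 + (-2 + d)/(4 + t) (G(d, t) = 9 + (d - 2)/(t + 4) = 9 + (-2 + d)/(4 + t))
Q(O, s) = 4*s + (38 + 9*s)/(4 + s) (Q(O, s) = (34 + 4 + 9*s)/(4 + s) + s*4 = (38 + 9*s)/(4 + s) + 4*s = 4*s + (38 + 9*s)/(4 + s))
1/(-383756/(-170811) + 8586/(((-79 + Q(1, -1)*(-7))*(-326)))) = 1/(-383756/(-170811) + 8586/(((-79 + ((38 + 4*(-1)² + 25*(-1))/(4 - 1))*(-7))*(-326)))) = 1/(-383756*(-1/170811) + 8586/(((-79 + ((38 + 4*1 - 25)/3)*(-7))*(-326)))) = 1/(383756/170811 + 8586/(((-79 + ((38 + 4 - 25)/3)*(-7))*(-326)))) = 1/(383756/170811 + 8586/(((-79 + ((⅓)*17)*(-7))*(-326)))) = 1/(383756/170811 + 8586/(((-79 + (17/3)*(-7))*(-326)))) = 1/(383756/170811 + 8586/(((-79 - 119/3)*(-326)))) = 1/(383756/170811 + 8586/((-356/3*(-326)))) = 1/(383756/170811 + 8586/(116056/3)) = 1/(383756/170811 + 8586*(3/116056)) = 1/(383756/170811 + 12879/58028) = 1/(24468468037/9911820708) = 9911820708/24468468037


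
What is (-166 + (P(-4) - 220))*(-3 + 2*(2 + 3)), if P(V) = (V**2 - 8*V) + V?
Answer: -2394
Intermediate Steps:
P(V) = V**2 - 7*V
(-166 + (P(-4) - 220))*(-3 + 2*(2 + 3)) = (-166 + (-4*(-7 - 4) - 220))*(-3 + 2*(2 + 3)) = (-166 + (-4*(-11) - 220))*(-3 + 2*5) = (-166 + (44 - 220))*(-3 + 10) = (-166 - 176)*7 = -342*7 = -2394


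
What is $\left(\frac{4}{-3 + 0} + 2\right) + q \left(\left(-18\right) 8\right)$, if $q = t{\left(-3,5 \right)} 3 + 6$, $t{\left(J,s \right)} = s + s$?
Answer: $- \frac{15550}{3} \approx -5183.3$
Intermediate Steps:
$t{\left(J,s \right)} = 2 s$
$q = 36$ ($q = 2 \cdot 5 \cdot 3 + 6 = 10 \cdot 3 + 6 = 30 + 6 = 36$)
$\left(\frac{4}{-3 + 0} + 2\right) + q \left(\left(-18\right) 8\right) = \left(\frac{4}{-3 + 0} + 2\right) + 36 \left(\left(-18\right) 8\right) = \left(\frac{4}{-3} + 2\right) + 36 \left(-144\right) = \left(4 \left(- \frac{1}{3}\right) + 2\right) - 5184 = \left(- \frac{4}{3} + 2\right) - 5184 = \frac{2}{3} - 5184 = - \frac{15550}{3}$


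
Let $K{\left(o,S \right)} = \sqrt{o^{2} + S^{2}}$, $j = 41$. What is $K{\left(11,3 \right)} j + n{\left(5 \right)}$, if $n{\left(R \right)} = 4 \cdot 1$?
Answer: $4 + 41 \sqrt{130} \approx 471.47$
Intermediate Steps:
$K{\left(o,S \right)} = \sqrt{S^{2} + o^{2}}$
$n{\left(R \right)} = 4$
$K{\left(11,3 \right)} j + n{\left(5 \right)} = \sqrt{3^{2} + 11^{2}} \cdot 41 + 4 = \sqrt{9 + 121} \cdot 41 + 4 = \sqrt{130} \cdot 41 + 4 = 41 \sqrt{130} + 4 = 4 + 41 \sqrt{130}$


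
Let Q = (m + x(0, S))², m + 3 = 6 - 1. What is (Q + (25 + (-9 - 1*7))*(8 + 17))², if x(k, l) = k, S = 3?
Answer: 52441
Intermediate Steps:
m = 2 (m = -3 + (6 - 1) = -3 + 5 = 2)
Q = 4 (Q = (2 + 0)² = 2² = 4)
(Q + (25 + (-9 - 1*7))*(8 + 17))² = (4 + (25 + (-9 - 1*7))*(8 + 17))² = (4 + (25 + (-9 - 7))*25)² = (4 + (25 - 16)*25)² = (4 + 9*25)² = (4 + 225)² = 229² = 52441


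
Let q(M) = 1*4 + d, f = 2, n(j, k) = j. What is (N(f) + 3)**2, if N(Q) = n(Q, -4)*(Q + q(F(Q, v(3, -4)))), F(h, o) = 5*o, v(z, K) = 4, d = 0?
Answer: 225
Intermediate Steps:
q(M) = 4 (q(M) = 1*4 + 0 = 4 + 0 = 4)
N(Q) = Q*(4 + Q) (N(Q) = Q*(Q + 4) = Q*(4 + Q))
(N(f) + 3)**2 = (2*(4 + 2) + 3)**2 = (2*6 + 3)**2 = (12 + 3)**2 = 15**2 = 225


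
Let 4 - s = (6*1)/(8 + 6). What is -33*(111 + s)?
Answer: -26466/7 ≈ -3780.9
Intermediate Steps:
s = 25/7 (s = 4 - 6*1/(8 + 6) = 4 - 6/14 = 4 - 1*3/7 = 4 - 3/7 = 25/7 ≈ 3.5714)
-33*(111 + s) = -33*(111 + 25/7) = -33*802/7 = -26466/7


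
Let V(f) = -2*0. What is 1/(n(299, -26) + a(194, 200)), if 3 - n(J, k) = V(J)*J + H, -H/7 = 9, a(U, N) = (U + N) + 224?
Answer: 1/684 ≈ 0.0014620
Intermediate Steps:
V(f) = 0
a(U, N) = 224 + N + U (a(U, N) = (N + U) + 224 = 224 + N + U)
H = -63 (H = -7*9 = -63)
n(J, k) = 66 (n(J, k) = 3 - (0*J - 63) = 3 - (0 - 63) = 3 - 1*(-63) = 3 + 63 = 66)
1/(n(299, -26) + a(194, 200)) = 1/(66 + (224 + 200 + 194)) = 1/(66 + 618) = 1/684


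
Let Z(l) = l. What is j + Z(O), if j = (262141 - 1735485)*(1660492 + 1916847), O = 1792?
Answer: -5270650949824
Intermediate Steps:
j = -5270650951616 (j = -1473344*3577339 = -5270650951616)
j + Z(O) = -5270650951616 + 1792 = -5270650949824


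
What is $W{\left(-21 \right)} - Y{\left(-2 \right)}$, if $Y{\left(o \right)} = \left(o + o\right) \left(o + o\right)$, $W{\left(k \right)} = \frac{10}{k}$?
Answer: $- \frac{346}{21} \approx -16.476$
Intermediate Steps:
$Y{\left(o \right)} = 4 o^{2}$ ($Y{\left(o \right)} = 2 o 2 o = 4 o^{2}$)
$W{\left(-21 \right)} - Y{\left(-2 \right)} = \frac{10}{-21} - 4 \left(-2\right)^{2} = 10 \left(- \frac{1}{21}\right) - 4 \cdot 4 = - \frac{10}{21} - 16 = - \frac{346}{21}$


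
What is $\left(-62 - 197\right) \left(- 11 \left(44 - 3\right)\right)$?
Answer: $116809$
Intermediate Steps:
$\left(-62 - 197\right) \left(- 11 \left(44 - 3\right)\right) = - 259 \left(\left(-11\right) 41\right) = \left(-259\right) \left(-451\right) = 116809$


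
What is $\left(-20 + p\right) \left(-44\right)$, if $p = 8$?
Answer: $528$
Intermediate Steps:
$\left(-20 + p\right) \left(-44\right) = \left(-20 + 8\right) \left(-44\right) = \left(-12\right) \left(-44\right) = 528$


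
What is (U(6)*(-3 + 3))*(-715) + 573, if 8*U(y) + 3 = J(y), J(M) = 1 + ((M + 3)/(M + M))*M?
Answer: 573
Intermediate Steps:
J(M) = 5/2 + M/2 (J(M) = 1 + ((3 + M)/((2*M)))*M = 1 + ((3 + M)*(1/(2*M)))*M = 1 + ((3 + M)/(2*M))*M = 1 + (3/2 + M/2) = 5/2 + M/2)
U(y) = -1/16 + y/16 (U(y) = -3/8 + (5/2 + y/2)/8 = -3/8 + (5/16 + y/16) = -1/16 + y/16)
(U(6)*(-3 + 3))*(-715) + 573 = ((-1/16 + (1/16)*6)*(-3 + 3))*(-715) + 573 = ((-1/16 + 3/8)*0)*(-715) + 573 = ((5/16)*0)*(-715) + 573 = 0*(-715) + 573 = 0 + 573 = 573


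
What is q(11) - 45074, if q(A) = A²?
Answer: -44953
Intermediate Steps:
q(11) - 45074 = 11² - 45074 = 121 - 45074 = -44953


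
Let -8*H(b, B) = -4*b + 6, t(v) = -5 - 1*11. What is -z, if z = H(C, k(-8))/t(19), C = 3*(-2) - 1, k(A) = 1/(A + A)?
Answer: -17/64 ≈ -0.26563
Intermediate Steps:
t(v) = -16 (t(v) = -5 - 11 = -16)
k(A) = 1/(2*A)
C = -7 (C = -6 - 1 = -7)
H(b, B) = -¾ + b/2 (H(b, B) = -(-4*b + 6)/8 = -(6 - 4*b)/8 = -¾ + b/2)
z = 17/64 (z = (-¾ + (½)*(-7))/(-16) = (-¾ - 7/2)*(-1/16) = -17/4*(-1/16) = 17/64 ≈ 0.26563)
-z = -1*17/64 = -17/64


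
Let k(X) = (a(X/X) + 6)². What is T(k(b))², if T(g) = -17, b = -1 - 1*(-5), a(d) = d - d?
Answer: 289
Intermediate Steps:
a(d) = 0
b = 4 (b = -1 + 5 = 4)
k(X) = 36 (k(X) = (0 + 6)² = 6² = 36)
T(k(b))² = (-17)² = 289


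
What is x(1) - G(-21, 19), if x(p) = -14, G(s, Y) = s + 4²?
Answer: -9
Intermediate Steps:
G(s, Y) = 16 + s (G(s, Y) = s + 16 = 16 + s)
x(1) - G(-21, 19) = -14 - (16 - 21) = -14 - 1*(-5) = -14 + 5 = -9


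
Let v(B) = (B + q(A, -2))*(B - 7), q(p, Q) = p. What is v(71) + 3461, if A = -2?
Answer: 7877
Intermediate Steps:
v(B) = (-7 + B)*(-2 + B) (v(B) = (B - 2)*(B - 7) = (-2 + B)*(-7 + B) = (-7 + B)*(-2 + B))
v(71) + 3461 = (14 + 71² - 9*71) + 3461 = (14 + 5041 - 639) + 3461 = 4416 + 3461 = 7877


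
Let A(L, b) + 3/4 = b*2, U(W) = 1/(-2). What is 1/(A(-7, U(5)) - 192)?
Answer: -4/775 ≈ -0.0051613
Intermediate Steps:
U(W) = -½
A(L, b) = -¾ + 2*b (A(L, b) = -¾ + b*2 = -¾ + 2*b)
1/(A(-7, U(5)) - 192) = 1/((-¾ + 2*(-½)) - 192) = 1/((-¾ - 1) - 192) = 1/(-7/4 - 192) = 1/(-775/4) = -4/775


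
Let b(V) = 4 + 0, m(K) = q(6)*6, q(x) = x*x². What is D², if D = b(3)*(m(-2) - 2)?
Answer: 26790976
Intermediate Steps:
q(x) = x³
m(K) = 1296 (m(K) = 6³*6 = 216*6 = 1296)
b(V) = 4
D = 5176 (D = 4*(1296 - 2) = 4*1294 = 5176)
D² = 5176² = 26790976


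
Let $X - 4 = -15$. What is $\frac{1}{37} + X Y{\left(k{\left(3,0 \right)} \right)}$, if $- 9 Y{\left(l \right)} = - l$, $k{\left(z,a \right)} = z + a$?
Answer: $- \frac{404}{111} \approx -3.6396$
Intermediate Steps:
$X = -11$ ($X = 4 - 15 = -11$)
$k{\left(z,a \right)} = a + z$
$Y{\left(l \right)} = \frac{l}{9}$ ($Y{\left(l \right)} = - \frac{\left(-1\right) l}{9} = \frac{l}{9}$)
$\frac{1}{37} + X Y{\left(k{\left(3,0 \right)} \right)} = \frac{1}{37} - 11 \frac{0 + 3}{9} = \frac{1}{37} - 11 \cdot \frac{1}{9} \cdot 3 = \frac{1}{37} - \frac{11}{3} = - \frac{404}{111}$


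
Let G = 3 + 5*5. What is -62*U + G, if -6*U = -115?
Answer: -3481/3 ≈ -1160.3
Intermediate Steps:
G = 28 (G = 3 + 25 = 28)
U = 115/6 (U = -⅙*(-115) = 115/6 ≈ 19.167)
-62*U + G = -62*115/6 + 28 = -3565/3 + 28 = -3481/3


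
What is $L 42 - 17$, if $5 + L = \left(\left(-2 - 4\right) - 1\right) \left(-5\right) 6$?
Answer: $8593$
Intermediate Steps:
$L = 205$ ($L = -5 + \left(\left(-2 - 4\right) - 1\right) \left(-5\right) 6 = -5 + \left(-6 - 1\right) \left(-5\right) 6 = -5 + \left(-7\right) \left(-5\right) 6 = -5 + 35 \cdot 6 = -5 + 210 = 205$)
$L 42 - 17 = 205 \cdot 42 - 17 = 8610 - 17 = 8593$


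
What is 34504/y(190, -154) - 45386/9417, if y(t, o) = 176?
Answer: 39617029/207174 ≈ 191.23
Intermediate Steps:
34504/y(190, -154) - 45386/9417 = 34504/176 - 45386/9417 = 34504*(1/176) - 45386*1/9417 = 4313/22 - 45386/9417 = 39617029/207174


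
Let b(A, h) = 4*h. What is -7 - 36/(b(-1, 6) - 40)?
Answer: -19/4 ≈ -4.7500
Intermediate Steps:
-7 - 36/(b(-1, 6) - 40) = -7 - 36/(4*6 - 40) = -7 - 36/(24 - 40) = -7 - 36/(-16) = -7 - 36*(-1/16) = -7 + 9/4 = -19/4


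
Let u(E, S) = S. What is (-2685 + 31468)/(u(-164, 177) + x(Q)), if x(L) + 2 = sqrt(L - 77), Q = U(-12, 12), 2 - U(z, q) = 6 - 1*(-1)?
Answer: 5037025/30707 - 28783*I*sqrt(82)/30707 ≈ 164.04 - 8.488*I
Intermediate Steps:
U(z, q) = -5 (U(z, q) = 2 - (6 - 1*(-1)) = 2 - (6 + 1) = 2 - 1*7 = 2 - 7 = -5)
Q = -5
x(L) = -2 + sqrt(-77 + L) (x(L) = -2 + sqrt(L - 77) = -2 + sqrt(-77 + L))
(-2685 + 31468)/(u(-164, 177) + x(Q)) = (-2685 + 31468)/(177 + (-2 + sqrt(-77 - 5))) = 28783/(177 + (-2 + sqrt(-82))) = 28783/(177 + (-2 + I*sqrt(82))) = 28783/(175 + I*sqrt(82))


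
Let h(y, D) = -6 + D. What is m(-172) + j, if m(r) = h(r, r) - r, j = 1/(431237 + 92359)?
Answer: -3141575/523596 ≈ -6.0000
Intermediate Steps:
j = 1/523596 ≈ 1.9099e-6
m(r) = -6 (m(r) = (-6 + r) - r = -6)
m(-172) + j = -6 + 1/523596 = -3141575/523596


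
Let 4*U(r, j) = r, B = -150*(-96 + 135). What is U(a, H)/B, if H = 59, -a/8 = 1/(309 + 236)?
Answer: 1/1594125 ≈ 6.2730e-7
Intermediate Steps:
a = -8/545 (a = -8/(309 + 236) = -8/545 ≈ -0.014679)
B = -5850 (B = -150*39 = -5850)
U(r, j) = r/4
U(a, H)/B = ((1/4)*(-8/545))/(-5850) = -2/545*(-1/5850) = 1/1594125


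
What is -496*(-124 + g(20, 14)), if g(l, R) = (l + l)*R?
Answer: -216256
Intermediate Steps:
g(l, R) = 2*R*l (g(l, R) = (2*l)*R = 2*R*l)
-496*(-124 + g(20, 14)) = -496*(-124 + 2*14*20) = -496*(-124 + 560) = -496*436 = -216256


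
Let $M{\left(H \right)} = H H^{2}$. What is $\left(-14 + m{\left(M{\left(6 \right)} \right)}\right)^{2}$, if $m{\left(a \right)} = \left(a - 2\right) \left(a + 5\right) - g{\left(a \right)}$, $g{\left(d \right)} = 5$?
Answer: $2234925625$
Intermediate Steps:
$M{\left(H \right)} = H^{3}$
$m{\left(a \right)} = -5 + \left(-2 + a\right) \left(5 + a\right)$ ($m{\left(a \right)} = \left(a - 2\right) \left(a + 5\right) - 5 = \left(-2 + a\right) \left(5 + a\right) - 5 = -5 + \left(-2 + a\right) \left(5 + a\right)$)
$\left(-14 + m{\left(M{\left(6 \right)} \right)}\right)^{2} = \left(-14 + \left(-15 + \left(6^{3}\right)^{2} + 3 \cdot 6^{3}\right)\right)^{2} = \left(-14 + \left(-15 + 216^{2} + 3 \cdot 216\right)\right)^{2} = \left(-14 + \left(-15 + 46656 + 648\right)\right)^{2} = \left(-14 + 47289\right)^{2} = 47275^{2} = 2234925625$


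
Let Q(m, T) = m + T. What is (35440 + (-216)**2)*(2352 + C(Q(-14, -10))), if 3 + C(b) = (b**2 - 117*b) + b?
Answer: 468686064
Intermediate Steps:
Q(m, T) = T + m
C(b) = -3 + b**2 - 116*b (C(b) = -3 + ((b**2 - 117*b) + b) = -3 + (b**2 - 116*b) = -3 + b**2 - 116*b)
(35440 + (-216)**2)*(2352 + C(Q(-14, -10))) = (35440 + (-216)**2)*(2352 + (-3 + (-10 - 14)**2 - 116*(-10 - 14))) = (35440 + 46656)*(2352 + (-3 + (-24)**2 - 116*(-24))) = 82096*(2352 + (-3 + 576 + 2784)) = 82096*(2352 + 3357) = 82096*5709 = 468686064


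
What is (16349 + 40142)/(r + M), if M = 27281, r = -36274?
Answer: -3323/529 ≈ -6.2817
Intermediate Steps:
(16349 + 40142)/(r + M) = (16349 + 40142)/(-36274 + 27281) = 56491/(-8993) = 56491*(-1/8993) = -3323/529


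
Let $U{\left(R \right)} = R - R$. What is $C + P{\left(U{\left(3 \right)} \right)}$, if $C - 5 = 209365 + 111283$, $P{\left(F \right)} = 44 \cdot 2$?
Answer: $320741$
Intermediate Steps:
$U{\left(R \right)} = 0$
$P{\left(F \right)} = 88$
$C = 320653$ ($C = 5 + \left(209365 + 111283\right) = 5 + 320648 = 320653$)
$C + P{\left(U{\left(3 \right)} \right)} = 320653 + 88 = 320741$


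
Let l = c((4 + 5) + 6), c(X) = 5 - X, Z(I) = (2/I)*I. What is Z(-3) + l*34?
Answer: -338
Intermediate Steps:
Z(I) = 2
l = -10 (l = 5 - ((4 + 5) + 6) = 5 - (9 + 6) = 5 - 1*15 = 5 - 15 = -10)
Z(-3) + l*34 = 2 - 10*34 = 2 - 340 = -338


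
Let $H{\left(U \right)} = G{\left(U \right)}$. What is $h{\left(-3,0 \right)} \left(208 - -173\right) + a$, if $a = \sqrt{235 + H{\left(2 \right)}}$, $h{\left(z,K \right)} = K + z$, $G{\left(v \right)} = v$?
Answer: $-1143 + \sqrt{237} \approx -1127.6$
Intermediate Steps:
$H{\left(U \right)} = U$
$a = \sqrt{237}$ ($a = \sqrt{235 + 2} = \sqrt{237} \approx 15.395$)
$h{\left(-3,0 \right)} \left(208 - -173\right) + a = \left(0 - 3\right) \left(208 - -173\right) + \sqrt{237} = - 3 \left(208 + 173\right) + \sqrt{237} = \left(-3\right) 381 + \sqrt{237} = -1143 + \sqrt{237}$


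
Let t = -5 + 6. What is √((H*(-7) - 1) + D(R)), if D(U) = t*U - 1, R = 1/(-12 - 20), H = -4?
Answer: √1662/8 ≈ 5.0960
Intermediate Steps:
R = -1/32 (R = 1/(-32) = -1/32 ≈ -0.031250)
t = 1
D(U) = -1 + U (D(U) = 1*U - 1 = U - 1 = -1 + U)
√((H*(-7) - 1) + D(R)) = √((-4*(-7) - 1) + (-1 - 1/32)) = √((28 - 1) - 33/32) = √(27 - 33/32) = √(831/32) = √1662/8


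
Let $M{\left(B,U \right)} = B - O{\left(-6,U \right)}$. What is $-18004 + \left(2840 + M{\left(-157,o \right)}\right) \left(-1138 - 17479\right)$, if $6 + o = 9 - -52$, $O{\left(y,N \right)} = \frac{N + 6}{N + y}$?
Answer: $- \frac{2447267698}{49} \approx -4.9944 \cdot 10^{7}$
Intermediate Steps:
$O{\left(y,N \right)} = \frac{6 + N}{N + y}$
$o = 55$ ($o = -6 + \left(9 - -52\right) = -6 + \left(9 + 52\right) = -6 + 61 = 55$)
$M{\left(B,U \right)} = B - \frac{6 + U}{-6 + U}$ ($M{\left(B,U \right)} = B - \frac{6 + U}{U - 6} = B - \frac{6 + U}{-6 + U}$)
$-18004 + \left(2840 + M{\left(-157,o \right)}\right) \left(-1138 - 17479\right) = -18004 + \left(2840 + \frac{-6 - 55 - 157 \left(-6 + 55\right)}{-6 + 55}\right) \left(-1138 - 17479\right) = -18004 + \left(2840 + \frac{-6 - 55 - 7693}{49}\right) \left(-18617\right) = -18004 + \left(2840 + \frac{1}{49} \left(-7754\right)\right) \left(-18617\right) = -18004 + \left(2840 - \frac{7754}{49}\right) \left(-18617\right) = -18004 + \frac{131406}{49} \left(-18617\right) = -18004 - \frac{2446385502}{49} = - \frac{2447267698}{49}$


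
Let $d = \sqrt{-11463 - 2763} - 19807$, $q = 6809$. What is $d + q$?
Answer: $-12998 + i \sqrt{14226} \approx -12998.0 + 119.27 i$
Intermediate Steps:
$d = -19807 + i \sqrt{14226}$ ($d = \sqrt{-14226} - 19807 = i \sqrt{14226} - 19807 = -19807 + i \sqrt{14226} \approx -19807.0 + 119.27 i$)
$d + q = \left(-19807 + i \sqrt{14226}\right) + 6809 = -12998 + i \sqrt{14226}$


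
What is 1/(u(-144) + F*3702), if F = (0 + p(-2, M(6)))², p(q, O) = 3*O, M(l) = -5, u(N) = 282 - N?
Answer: 1/833376 ≈ 1.1999e-6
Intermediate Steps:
F = 225 (F = (0 + 3*(-5))² = (0 - 15)² = (-15)² = 225)
1/(u(-144) + F*3702) = 1/((282 - 1*(-144)) + 225*3702) = 1/((282 + 144) + 832950) = 1/(426 + 832950) = 1/833376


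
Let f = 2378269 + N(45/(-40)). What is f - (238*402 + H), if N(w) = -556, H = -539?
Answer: 2282576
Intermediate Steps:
f = 2377713 (f = 2378269 - 556 = 2377713)
f - (238*402 + H) = 2377713 - (238*402 - 539) = 2377713 - (95676 - 539) = 2377713 - 1*95137 = 2377713 - 95137 = 2282576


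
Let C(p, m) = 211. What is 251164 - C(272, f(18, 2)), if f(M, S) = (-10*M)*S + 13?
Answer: 250953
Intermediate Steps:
f(M, S) = 13 - 10*M*S (f(M, S) = -10*M*S + 13 = 13 - 10*M*S)
251164 - C(272, f(18, 2)) = 251164 - 1*211 = 251164 - 211 = 250953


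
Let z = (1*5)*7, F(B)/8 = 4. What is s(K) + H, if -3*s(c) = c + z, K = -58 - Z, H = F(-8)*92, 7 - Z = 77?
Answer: 8785/3 ≈ 2928.3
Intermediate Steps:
F(B) = 32 (F(B) = 8*4 = 32)
Z = -70 (Z = 7 - 1*77 = 7 - 77 = -70)
z = 35 (z = 5*7 = 35)
H = 2944 (H = 32*92 = 2944)
K = 12 (K = -58 - 1*(-70) = -58 + 70 = 12)
s(c) = -35/3 - c/3 (s(c) = -(c + 35)/3 = -(35 + c)/3 = -35/3 - c/3)
s(K) + H = (-35/3 - ⅓*12) + 2944 = (-35/3 - 4) + 2944 = -47/3 + 2944 = 8785/3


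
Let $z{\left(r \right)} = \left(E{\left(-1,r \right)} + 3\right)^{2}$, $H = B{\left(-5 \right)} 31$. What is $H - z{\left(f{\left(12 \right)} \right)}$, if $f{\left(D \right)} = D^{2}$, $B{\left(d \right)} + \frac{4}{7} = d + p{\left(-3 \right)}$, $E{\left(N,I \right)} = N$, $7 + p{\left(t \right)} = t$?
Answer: $- \frac{3407}{7} \approx -486.71$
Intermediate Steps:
$p{\left(t \right)} = -7 + t$
$B{\left(d \right)} = - \frac{74}{7} + d$ ($B{\left(d \right)} = - \frac{4}{7} + \left(d - 10\right) = - \frac{4}{7} + \left(-10 + d\right) = - \frac{74}{7} + d$)
$H = - \frac{3379}{7}$ ($H = \left(- \frac{74}{7} - 5\right) 31 = \left(- \frac{109}{7}\right) 31 = - \frac{3379}{7} \approx -482.71$)
$z{\left(r \right)} = 4$ ($z{\left(r \right)} = \left(-1 + 3\right)^{2} = 2^{2} = 4$)
$H - z{\left(f{\left(12 \right)} \right)} = - \frac{3379}{7} - 4 = - \frac{3407}{7}$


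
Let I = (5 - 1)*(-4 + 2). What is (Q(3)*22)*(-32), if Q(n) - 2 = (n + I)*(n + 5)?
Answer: 26752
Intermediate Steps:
I = -8 (I = 4*(-2) = -8)
Q(n) = 2 + (-8 + n)*(5 + n) (Q(n) = 2 + (n - 8)*(n + 5) = 2 + (-8 + n)*(5 + n))
(Q(3)*22)*(-32) = ((-38 + 3**2 - 3*3)*22)*(-32) = ((-38 + 9 - 9)*22)*(-32) = -38*22*(-32) = -836*(-32) = 26752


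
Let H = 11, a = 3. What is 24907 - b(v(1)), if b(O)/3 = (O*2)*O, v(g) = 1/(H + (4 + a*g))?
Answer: 1344977/54 ≈ 24907.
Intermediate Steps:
v(g) = 1/(15 + 3*g) (v(g) = 1/(11 + (4 + 3*g)) = 1/(15 + 3*g))
b(O) = 6*O² (b(O) = 3*((O*2)*O) = 3*((2*O)*O) = 3*(2*O²) = 6*O²)
24907 - b(v(1)) = 24907 - 6*(1/(3*(5 + 1)))² = 24907 - 6*((⅓)/6)² = 24907 - 6*((⅓)*(⅙))² = 24907 - 6*(1/18)² = 24907 - 6/324 = 24907 - 1*1/54 = 24907 - 1/54 = 1344977/54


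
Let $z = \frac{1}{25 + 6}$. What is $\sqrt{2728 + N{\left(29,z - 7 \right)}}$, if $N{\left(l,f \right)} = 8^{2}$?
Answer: $2 \sqrt{698} \approx 52.839$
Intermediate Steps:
$z = \frac{1}{31} \approx 0.032258$
$N{\left(l,f \right)} = 64$
$\sqrt{2728 + N{\left(29,z - 7 \right)}} = \sqrt{2728 + 64} = \sqrt{2792} = 2 \sqrt{698}$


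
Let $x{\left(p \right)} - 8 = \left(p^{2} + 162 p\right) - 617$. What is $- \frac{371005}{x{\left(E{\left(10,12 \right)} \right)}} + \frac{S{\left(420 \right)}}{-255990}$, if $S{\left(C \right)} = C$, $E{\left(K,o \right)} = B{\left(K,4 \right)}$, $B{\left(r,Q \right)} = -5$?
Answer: $\frac{452252307}{1699286} \approx 266.14$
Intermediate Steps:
$E{\left(K,o \right)} = -5$
$x{\left(p \right)} = -609 + p^{2} + 162 p$ ($x{\left(p \right)} = 8 - \left(617 - p^{2} - 162 p\right) = 8 + \left(-617 + p^{2} + 162 p\right) = -609 + p^{2} + 162 p$)
$- \frac{371005}{x{\left(E{\left(10,12 \right)} \right)}} + \frac{S{\left(420 \right)}}{-255990} = - \frac{371005}{-609 + \left(-5\right)^{2} + 162 \left(-5\right)} + \frac{420}{-255990} = - \frac{371005}{-609 + 25 - 810} + 420 \left(- \frac{1}{255990}\right) = - \frac{371005}{-1394} - \frac{2}{1219} = \left(-371005\right) \left(- \frac{1}{1394}\right) - \frac{2}{1219} = \frac{371005}{1394} - \frac{2}{1219} = \frac{452252307}{1699286}$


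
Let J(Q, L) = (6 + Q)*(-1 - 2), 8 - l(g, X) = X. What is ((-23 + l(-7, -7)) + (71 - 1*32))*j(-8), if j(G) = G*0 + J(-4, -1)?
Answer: -186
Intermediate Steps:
l(g, X) = 8 - X
J(Q, L) = -18 - 3*Q (J(Q, L) = (6 + Q)*(-3) = -18 - 3*Q)
j(G) = -6 (j(G) = G*0 + (-18 - 3*(-4)) = 0 + (-18 + 12) = 0 - 6 = -6)
((-23 + l(-7, -7)) + (71 - 1*32))*j(-8) = ((-23 + (8 - 1*(-7))) + (71 - 1*32))*(-6) = ((-23 + (8 + 7)) + (71 - 32))*(-6) = ((-23 + 15) + 39)*(-6) = (-8 + 39)*(-6) = 31*(-6) = -186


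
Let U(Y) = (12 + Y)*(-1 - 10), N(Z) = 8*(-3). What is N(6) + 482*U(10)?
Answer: -116668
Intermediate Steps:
N(Z) = -24
U(Y) = -132 - 11*Y (U(Y) = (12 + Y)*(-11) = -132 - 11*Y)
N(6) + 482*U(10) = -24 + 482*(-132 - 11*10) = -24 + 482*(-132 - 110) = -24 + 482*(-242) = -24 - 116644 = -116668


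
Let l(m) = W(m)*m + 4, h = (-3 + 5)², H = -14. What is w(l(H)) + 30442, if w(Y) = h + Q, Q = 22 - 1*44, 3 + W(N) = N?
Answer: 30424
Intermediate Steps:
W(N) = -3 + N
h = 4 (h = 2² = 4)
l(m) = 4 + m*(-3 + m) (l(m) = (-3 + m)*m + 4 = m*(-3 + m) + 4 = 4 + m*(-3 + m))
Q = -22 (Q = 22 - 44 = -22)
w(Y) = -18 (w(Y) = 4 - 22 = -18)
w(l(H)) + 30442 = -18 + 30442 = 30424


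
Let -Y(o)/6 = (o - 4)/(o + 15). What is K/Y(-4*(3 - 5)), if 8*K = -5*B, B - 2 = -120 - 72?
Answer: -10925/96 ≈ -113.80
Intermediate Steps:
B = -190 (B = 2 + (-120 - 72) = 2 - 192 = -190)
K = 475/4 (K = (-5*(-190))/8 = (⅛)*950 = 475/4 ≈ 118.75)
Y(o) = -6*(-4 + o)/(15 + o) (Y(o) = -6*(o - 4)/(o + 15) = -6*(-4 + o)/(15 + o))
K/Y(-4*(3 - 5)) = 475/(4*((6*(4 - (-4)*(3 - 5))/(15 - 4*(3 - 5))))) = 475/(4*((6*(4 - (-4)*(-2))/(15 - 4*(-2))))) = 475/(4*((6*(4 - 1*8)/(15 + 8)))) = 475/(4*((6*(4 - 8)/23))) = 475/(4*((6*(1/23)*(-4)))) = 475/(4*(-24/23)) = (475/4)*(-23/24) = -10925/96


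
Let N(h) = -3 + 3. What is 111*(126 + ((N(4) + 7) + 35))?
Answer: 18648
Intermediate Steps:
N(h) = 0
111*(126 + ((N(4) + 7) + 35)) = 111*(126 + ((0 + 7) + 35)) = 111*(126 + (7 + 35)) = 111*(126 + 42) = 111*168 = 18648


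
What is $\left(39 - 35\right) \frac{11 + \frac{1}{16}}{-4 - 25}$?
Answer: $- \frac{177}{116} \approx -1.5259$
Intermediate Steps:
$\left(39 - 35\right) \frac{11 + \frac{1}{16}}{-4 - 25} = 4 \frac{11 + \frac{1}{16}}{-29} = 4 \cdot \frac{177}{16} \left(- \frac{1}{29}\right) = 4 \left(- \frac{177}{464}\right) = - \frac{177}{116}$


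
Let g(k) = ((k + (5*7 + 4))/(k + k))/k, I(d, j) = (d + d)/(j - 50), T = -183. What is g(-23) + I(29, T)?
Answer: -28818/123257 ≈ -0.23380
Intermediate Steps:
I(d, j) = 2*d/(-50 + j) (I(d, j) = (2*d)/(-50 + j) = 2*d/(-50 + j))
g(k) = (39 + k)/(2*k**2) (g(k) = ((k + (35 + 4))/((2*k)))/k = ((k + 39)*(1/(2*k)))/k = ((39 + k)*(1/(2*k)))/k = ((39 + k)/(2*k))/k = (39 + k)/(2*k**2))
g(-23) + I(29, T) = (1/2)*(39 - 23)/(-23)**2 + 2*29/(-50 - 183) = (1/2)*(1/529)*16 + 2*29/(-233) = 8/529 + 2*29*(-1/233) = 8/529 - 58/233 = -28818/123257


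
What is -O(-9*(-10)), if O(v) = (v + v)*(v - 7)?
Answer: -14940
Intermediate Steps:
O(v) = 2*v*(-7 + v) (O(v) = (2*v)*(-7 + v) = 2*v*(-7 + v))
-O(-9*(-10)) = -2*(-9*(-10))*(-7 - 9*(-10)) = -2*90*(-7 + 90) = -2*90*83 = -1*14940 = -14940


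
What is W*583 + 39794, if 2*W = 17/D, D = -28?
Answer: 2218553/56 ≈ 39617.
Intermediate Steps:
W = -17/56 (W = (17/(-28))/2 = (17*(-1/28))/2 = (½)*(-17/28) = -17/56 ≈ -0.30357)
W*583 + 39794 = -17/56*583 + 39794 = -9911/56 + 39794 = 2218553/56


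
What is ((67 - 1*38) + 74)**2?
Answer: 10609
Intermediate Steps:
((67 - 1*38) + 74)**2 = ((67 - 38) + 74)**2 = (29 + 74)**2 = 103**2 = 10609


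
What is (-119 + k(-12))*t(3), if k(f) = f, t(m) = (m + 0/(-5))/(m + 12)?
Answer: -131/5 ≈ -26.200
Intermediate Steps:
t(m) = m/(12 + m) (t(m) = (m + 0*(-⅕))/(12 + m) = (m + 0)/(12 + m) = m/(12 + m))
(-119 + k(-12))*t(3) = (-119 - 12)*(3/(12 + 3)) = -393/15 = -131*⅕ = -131/5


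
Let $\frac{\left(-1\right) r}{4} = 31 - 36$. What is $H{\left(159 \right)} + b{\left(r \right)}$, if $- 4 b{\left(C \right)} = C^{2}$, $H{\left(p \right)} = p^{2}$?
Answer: $25181$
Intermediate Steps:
$r = 20$ ($r = - 4 \left(31 - 36\right) = \left(-4\right) \left(-5\right) = 20$)
$b{\left(C \right)} = - \frac{C^{2}}{4}$
$H{\left(159 \right)} + b{\left(r \right)} = 159^{2} - \frac{20^{2}}{4} = 25281 - 100 = 25181$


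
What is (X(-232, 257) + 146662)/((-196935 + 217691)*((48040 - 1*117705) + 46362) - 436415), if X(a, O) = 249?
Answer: -146911/484113483 ≈ -0.00030346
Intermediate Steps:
(X(-232, 257) + 146662)/((-196935 + 217691)*((48040 - 1*117705) + 46362) - 436415) = (249 + 146662)/((-196935 + 217691)*((48040 - 1*117705) + 46362) - 436415) = 146911/(20756*((48040 - 117705) + 46362) - 436415) = 146911/(20756*(-69665 + 46362) - 436415) = 146911/(20756*(-23303) - 436415) = 146911/(-483677068 - 436415) = 146911/(-484113483) = 146911*(-1/484113483) = -146911/484113483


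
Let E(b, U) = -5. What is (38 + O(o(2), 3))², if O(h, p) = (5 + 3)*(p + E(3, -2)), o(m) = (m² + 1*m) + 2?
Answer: 484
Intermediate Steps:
o(m) = 2 + m + m² (o(m) = (m² + m) + 2 = (m + m²) + 2 = 2 + m + m²)
O(h, p) = -40 + 8*p (O(h, p) = (5 + 3)*(p - 5) = 8*(-5 + p) = -40 + 8*p)
(38 + O(o(2), 3))² = (38 + (-40 + 8*3))² = (38 + (-40 + 24))² = (38 - 16)² = 22² = 484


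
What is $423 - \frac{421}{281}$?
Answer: $\frac{118442}{281} \approx 421.5$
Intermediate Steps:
$423 - \frac{421}{281} = \frac{118442}{281}$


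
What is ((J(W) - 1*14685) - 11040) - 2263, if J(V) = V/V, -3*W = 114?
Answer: -27987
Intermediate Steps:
W = -38 (W = -⅓*114 = -38)
J(V) = 1
((J(W) - 1*14685) - 11040) - 2263 = ((1 - 1*14685) - 11040) - 2263 = ((1 - 14685) - 11040) - 2263 = (-14684 - 11040) - 2263 = -25724 - 2263 = -27987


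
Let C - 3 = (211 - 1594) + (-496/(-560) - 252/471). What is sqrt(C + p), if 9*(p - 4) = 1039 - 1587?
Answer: I*sqrt(390386763515)/16485 ≈ 37.902*I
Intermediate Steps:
p = -512/9 (p = 4 + (1039 - 1587)/9 = 4 + (1/9)*(-548) = 4 - 548/9 = -512/9 ≈ -56.889)
C = -7581173/5495 (C = 3 + ((211 - 1594) + (-496/(-560) - 252/471)) = 3 + (-1383 + (-496*(-1/560) - 252*1/471)) = 3 + (-1383 + (31/35 - 84/157)) = 3 + (-1383 + 1927/5495) = 3 - 7597658/5495 = -7581173/5495 ≈ -1379.6)
sqrt(C + p) = sqrt(-7581173/5495 - 512/9) = sqrt(-71043997/49455) = I*sqrt(390386763515)/16485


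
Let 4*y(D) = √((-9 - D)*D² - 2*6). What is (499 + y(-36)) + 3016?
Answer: 3515 + √8745/2 ≈ 3561.8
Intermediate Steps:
y(D) = √(-12 + D²*(-9 - D))/4 (y(D) = √((-9 - D)*D² - 2*6)/4 = √(D²*(-9 - D) - 12)/4 = √(-12 + D²*(-9 - D))/4)
(499 + y(-36)) + 3016 = (499 + √(-12 - 1*(-36)³ - 9*(-36)²)/4) + 3016 = (499 + √(-12 - 1*(-46656) - 9*1296)/4) + 3016 = (499 + √(-12 + 46656 - 11664)/4) + 3016 = (499 + √34980/4) + 3016 = (499 + (2*√8745)/4) + 3016 = (499 + √8745/2) + 3016 = 3515 + √8745/2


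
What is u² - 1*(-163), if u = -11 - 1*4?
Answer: 388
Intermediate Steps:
u = -15 (u = -11 - 4 = -15)
u² - 1*(-163) = (-15)² - 1*(-163) = 225 + 163 = 388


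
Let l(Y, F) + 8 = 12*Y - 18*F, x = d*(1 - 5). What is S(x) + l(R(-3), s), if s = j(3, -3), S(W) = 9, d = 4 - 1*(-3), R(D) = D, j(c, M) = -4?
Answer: 37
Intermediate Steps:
d = 7 (d = 4 + 3 = 7)
x = -28 (x = 7*(1 - 5) = 7*(-4) = -28)
s = -4
l(Y, F) = -8 - 18*F + 12*Y (l(Y, F) = -8 + (12*Y - 18*F) = -8 + (-18*F + 12*Y) = -8 - 18*F + 12*Y)
S(x) + l(R(-3), s) = 9 + (-8 - 18*(-4) + 12*(-3)) = 9 + (-8 + 72 - 36) = 9 + 28 = 37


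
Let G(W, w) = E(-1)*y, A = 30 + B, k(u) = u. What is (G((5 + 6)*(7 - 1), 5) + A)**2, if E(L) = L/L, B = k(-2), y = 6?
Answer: 1156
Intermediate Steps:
B = -2
E(L) = 1
A = 28 (A = 30 - 2 = 28)
G(W, w) = 6 (G(W, w) = 1*6 = 6)
(G((5 + 6)*(7 - 1), 5) + A)**2 = (6 + 28)**2 = 34**2 = 1156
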